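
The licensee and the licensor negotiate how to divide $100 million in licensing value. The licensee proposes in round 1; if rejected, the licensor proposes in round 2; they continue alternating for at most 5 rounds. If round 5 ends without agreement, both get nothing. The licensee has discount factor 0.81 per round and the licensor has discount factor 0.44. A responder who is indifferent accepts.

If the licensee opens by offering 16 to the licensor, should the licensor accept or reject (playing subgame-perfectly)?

Accept

Round 5 (the licensee proposes): the licensor will accept anything ≥ 0, so the licensee offers 0 and keeps 100.
Round 4 (the licensor proposes): the licensee can get 100 next round, worth 0.81 × 100 = 81 now. The licensor offers 81 and keeps 100 − 81 = 19.
Round 3 (the licensee proposes): the licensor can get 19 next round, worth 0.44 × 19 = 8.36 now. The licensee offers 8.36 and keeps 100 − 8.36 = 91.64.
Round 2 (the licensor proposes): the licensee can get 91.64 next round, worth 0.81 × 91.64 = 74.2284 now. The licensor offers 74.2284 and keeps 100 − 74.2284 = 25.7716.
So by rejecting in round 1, the licensor gets 25.7716 next round, worth 0.44 × 25.7716 = 11.339504 now.
Offer 16 ≥ 11.339504, so the licensor accepts.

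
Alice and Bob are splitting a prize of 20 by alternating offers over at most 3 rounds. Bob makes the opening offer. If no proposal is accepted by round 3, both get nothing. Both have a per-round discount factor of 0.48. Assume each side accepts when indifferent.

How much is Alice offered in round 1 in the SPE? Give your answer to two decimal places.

Round 3 (Bob proposes): Alice will accept anything ≥ 0, so Bob offers 0 and keeps 20.
Round 2 (Alice proposes): Bob can get 20 next round, worth 0.48 × 20 = 9.6 now; Alice offers that and keeps 10.4.
Round 1 (Bob proposes): Alice can get 10.4 next round, worth 0.48 × 10.4 = 4.992 now, so Bob offers 4.992, keeping 15.008.

4.99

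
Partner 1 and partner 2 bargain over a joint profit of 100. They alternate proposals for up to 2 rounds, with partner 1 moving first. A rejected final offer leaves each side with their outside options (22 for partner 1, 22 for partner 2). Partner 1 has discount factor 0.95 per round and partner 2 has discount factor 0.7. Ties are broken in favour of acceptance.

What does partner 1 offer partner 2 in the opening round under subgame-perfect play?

54.6

By backward induction:
Round 2 (partner 2 proposes): partner 1 gets 22 if talks fail, so partner 2 offers 22 and keeps 78.
Round 1 (partner 1 proposes): partner 2 can get 78 next round, worth 0.7 × 78 = 54.6 now. Partner 1 offers 54.6 and keeps 100 − 54.6 = 45.4.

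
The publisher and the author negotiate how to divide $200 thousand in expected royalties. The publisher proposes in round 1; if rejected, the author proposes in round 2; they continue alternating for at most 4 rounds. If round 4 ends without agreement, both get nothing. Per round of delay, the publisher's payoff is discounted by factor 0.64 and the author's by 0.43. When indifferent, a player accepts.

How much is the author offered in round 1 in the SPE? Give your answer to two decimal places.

54.63

By backward induction:
Round 4 (the author proposes): rejection yields 0 for the publisher; the author offers 0 and keeps 200.
Round 3 (the publisher proposes): the author can get 200 next round, worth 0.43 × 200 = 86 now. The publisher offers 86 and keeps 200 − 86 = 114.
Round 2 (the author proposes): the publisher can get 114 next round, worth 0.64 × 114 = 72.96 now; the author offers that and keeps 127.04.
Round 1 (the publisher proposes): the author can get 127.04 next round, worth 0.43 × 127.04 = 54.6272 now; the publisher offers that and keeps 145.3728.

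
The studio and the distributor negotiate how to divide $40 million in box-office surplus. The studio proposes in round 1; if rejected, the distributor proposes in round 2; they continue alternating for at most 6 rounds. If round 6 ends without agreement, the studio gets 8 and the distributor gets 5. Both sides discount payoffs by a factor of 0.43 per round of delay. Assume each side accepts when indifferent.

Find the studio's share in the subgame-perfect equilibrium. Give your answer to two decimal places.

27.91

Round 6 (the distributor proposes): the studio gets 8 if talks fail, so the distributor offers 8 and keeps 32.
Round 5 (the studio proposes): the distributor can get 32 next round, worth 0.43 × 32 = 13.76 now; the studio offers that and keeps 26.24.
Round 4 (the distributor proposes): the studio can get 26.24 next round, worth 0.43 × 26.24 = 11.2832 now; the distributor offers that and keeps 28.7168.
Round 3 (the studio proposes): the distributor can get 28.7168 next round, worth 0.43 × 28.7168 = 12.348224 now. The studio offers 12.348224 and keeps 40 − 12.348224 = 27.651776.
Round 2 (the distributor proposes): the studio can get 27.651776 next round, worth 0.43 × 27.651776 = 11.89026368 now; the distributor offers that and keeps 28.10973632.
Round 1 (the studio proposes): the distributor can get 28.10973632 next round, worth 0.43 × 28.10973632 = 12.0871866176 now. The studio offers 12.0871866176 and keeps 40 − 12.0871866176 = 27.9128133824.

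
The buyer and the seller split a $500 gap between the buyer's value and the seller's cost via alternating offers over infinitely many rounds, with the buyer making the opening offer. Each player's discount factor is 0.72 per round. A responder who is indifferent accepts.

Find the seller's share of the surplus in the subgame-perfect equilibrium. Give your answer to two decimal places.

209.30

In a stationary SPE each proposer offers the other exactly their discounted continuation value.
If the buyer keeps x when proposing and the seller keeps y when proposing, then x = 500 − 0.72y and y = 500 − 0.72x.
Solving: x = 500(1 − 0.72) / (1 − 0.72·0.72) = 140 / 0.4816 ≈ 290.6977.
The seller gets 500 − 290.6977 ≈ 209.3023.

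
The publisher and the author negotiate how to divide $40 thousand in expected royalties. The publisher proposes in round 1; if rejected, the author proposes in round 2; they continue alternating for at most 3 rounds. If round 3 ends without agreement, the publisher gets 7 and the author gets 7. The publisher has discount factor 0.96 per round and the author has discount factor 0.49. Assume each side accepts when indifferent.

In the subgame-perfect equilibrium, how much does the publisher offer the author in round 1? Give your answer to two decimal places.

Solve by backward induction from round 3.
Round 3 (the publisher proposes): the author gets 7 if talks fail, so the publisher offers 7 and keeps 33.
Round 2 (the author proposes): the publisher can get 33 next round, worth 0.96 × 33 = 31.68 now. The author offers 31.68 and keeps 40 − 31.68 = 8.32.
Round 1 (the publisher proposes): the author can get 8.32 next round, worth 0.49 × 8.32 = 4.0768 now, so the publisher offers 4.0768, keeping 35.9232.

4.08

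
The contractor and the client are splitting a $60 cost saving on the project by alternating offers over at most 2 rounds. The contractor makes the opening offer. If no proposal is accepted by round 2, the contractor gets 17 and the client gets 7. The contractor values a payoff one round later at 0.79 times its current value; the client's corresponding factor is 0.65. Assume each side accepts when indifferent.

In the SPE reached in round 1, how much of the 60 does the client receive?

Round 2 (the client proposes): the contractor gets 17 if talks fail, so the client offers 17 and keeps 43.
Round 1 (the contractor proposes): the client can get 43 next round, worth 0.65 × 43 = 27.95 now; the contractor offers that and keeps 32.05.

27.95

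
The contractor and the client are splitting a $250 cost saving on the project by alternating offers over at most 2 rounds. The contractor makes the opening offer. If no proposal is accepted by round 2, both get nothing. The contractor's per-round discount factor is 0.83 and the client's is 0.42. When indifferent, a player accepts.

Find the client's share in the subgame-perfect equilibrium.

105

Round 2 (the client proposes): the contractor will accept anything ≥ 0, so the client offers 0 and keeps 250.
Round 1 (the contractor proposes): the client can get 250 next round, worth 0.42 × 250 = 105 now; the contractor offers that and keeps 145.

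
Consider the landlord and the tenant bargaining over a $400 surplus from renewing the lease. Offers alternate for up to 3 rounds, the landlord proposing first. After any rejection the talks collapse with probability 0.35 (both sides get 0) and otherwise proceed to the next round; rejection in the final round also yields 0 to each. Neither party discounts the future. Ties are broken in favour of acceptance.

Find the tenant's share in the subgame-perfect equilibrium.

Round 3 (the landlord proposes): rejection yields 0 for the tenant; the landlord offers 0 and keeps 400.
Round 2 (the tenant proposes): rejecting gives the landlord an expected 0.65 × 400 = 260; the tenant offers that and keeps 140.
Round 1 (the landlord proposes): rejecting gives the tenant an expected 0.65 × 140 = 91, so the landlord offers 91, keeping 309.

91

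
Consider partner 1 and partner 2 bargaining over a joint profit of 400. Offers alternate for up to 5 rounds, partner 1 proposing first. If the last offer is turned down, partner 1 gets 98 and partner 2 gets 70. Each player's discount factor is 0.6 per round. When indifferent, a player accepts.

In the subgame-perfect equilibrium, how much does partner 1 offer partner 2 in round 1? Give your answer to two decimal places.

By backward induction:
Round 5 (partner 1 proposes): partner 2 gets 70 if talks fail, so partner 1 offers 70 and keeps 330.
Round 4 (partner 2 proposes): partner 1 can get 330 next round, worth 0.6 × 330 = 198 now; partner 2 offers that and keeps 202.
Round 3 (partner 1 proposes): partner 2 can get 202 next round, worth 0.6 × 202 = 121.2 now. Partner 1 offers 121.2 and keeps 400 − 121.2 = 278.8.
Round 2 (partner 2 proposes): partner 1 can get 278.8 next round, worth 0.6 × 278.8 = 167.28 now. Partner 2 offers 167.28 and keeps 400 − 167.28 = 232.72.
Round 1 (partner 1 proposes): partner 2 can get 232.72 next round, worth 0.6 × 232.72 = 139.632 now, so partner 1 offers 139.632, keeping 260.368.

139.63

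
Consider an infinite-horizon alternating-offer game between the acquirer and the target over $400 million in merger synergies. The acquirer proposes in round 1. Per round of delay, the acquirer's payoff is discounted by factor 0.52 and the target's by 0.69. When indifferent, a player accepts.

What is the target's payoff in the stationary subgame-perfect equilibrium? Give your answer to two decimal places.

Let x be the acquirer's share when the acquirer proposes and y be the target's share when the target proposes.
The target accepts iff offered ≥ 0.69·y, so x = 400 − 0.69y. Symmetrically y = 400 − 0.52x.
Substituting: x = 400 − 0.69(400 − 0.52x), giving x(1 − 0.52·0.69) = 400(1 − 0.69).
So x = 400 × 0.31 / 0.6412 ≈ 193.3874, and the target receives 400 − x ≈ 206.6126.

206.61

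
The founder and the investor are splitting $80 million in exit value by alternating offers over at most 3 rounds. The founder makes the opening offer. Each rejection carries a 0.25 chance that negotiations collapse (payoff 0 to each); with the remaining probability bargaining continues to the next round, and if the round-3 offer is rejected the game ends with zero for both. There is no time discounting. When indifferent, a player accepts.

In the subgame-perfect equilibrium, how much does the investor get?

15

Round 3 (the founder proposes): rejection yields 0 for the investor; the founder offers 0 and keeps 80.
Round 2 (the investor proposes): rejecting gives the founder an expected 0.75 × 80 = 60, so the investor offers 60, keeping 20.
Round 1 (the founder proposes): rejecting gives the investor an expected 0.75 × 20 = 15; the founder offers that and keeps 65.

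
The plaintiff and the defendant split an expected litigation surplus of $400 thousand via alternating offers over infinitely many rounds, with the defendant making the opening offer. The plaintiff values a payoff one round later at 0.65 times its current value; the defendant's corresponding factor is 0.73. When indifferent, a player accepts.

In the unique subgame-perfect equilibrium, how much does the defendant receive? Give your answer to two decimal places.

266.41

Let x be the defendant's share when the defendant proposes and y be the plaintiff's share when the plaintiff proposes.
The plaintiff accepts iff offered ≥ 0.65·y, so x = 400 − 0.65y. Symmetrically y = 400 − 0.73x.
Substituting: x = 400 − 0.65(400 − 0.73x), giving x(1 − 0.73·0.65) = 400(1 − 0.65).
So x = 400 × 0.35 / 0.5255 ≈ 266.4129, and the plaintiff receives 400 − x ≈ 133.5871.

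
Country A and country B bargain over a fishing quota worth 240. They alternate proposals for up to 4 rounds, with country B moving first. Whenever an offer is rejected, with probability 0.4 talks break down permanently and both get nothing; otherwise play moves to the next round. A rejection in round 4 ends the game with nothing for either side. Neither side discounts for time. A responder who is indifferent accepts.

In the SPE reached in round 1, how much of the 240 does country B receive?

By backward induction:
Round 4 (country A proposes): country B will accept anything ≥ 0, so country A offers 0 and keeps 240.
Round 3 (country B proposes): rejecting gives country A an expected 0.6 × 240 = 144, so country B offers 144, keeping 96.
Round 2 (country A proposes): rejecting gives country B an expected 0.6 × 96 = 57.6; country A offers that and keeps 182.4.
Round 1 (country B proposes): rejecting gives country A an expected 0.6 × 182.4 = 109.44. Country B offers 109.44 and keeps 240 − 109.44 = 130.56.

130.56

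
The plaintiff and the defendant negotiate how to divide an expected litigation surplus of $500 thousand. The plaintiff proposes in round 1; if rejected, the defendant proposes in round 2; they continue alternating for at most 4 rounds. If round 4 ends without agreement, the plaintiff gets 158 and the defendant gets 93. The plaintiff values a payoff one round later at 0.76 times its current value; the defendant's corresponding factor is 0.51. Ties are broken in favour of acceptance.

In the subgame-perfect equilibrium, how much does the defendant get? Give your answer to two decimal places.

128.81

Round 4 (the defendant proposes): the plaintiff gets 158 if talks fail, so the defendant offers 158 and keeps 342.
Round 3 (the plaintiff proposes): the defendant can get 342 next round, worth 0.51 × 342 = 174.42 now, so the plaintiff offers 174.42, keeping 325.58.
Round 2 (the defendant proposes): the plaintiff can get 325.58 next round, worth 0.76 × 325.58 = 247.4408 now, so the defendant offers 247.4408, keeping 252.5592.
Round 1 (the plaintiff proposes): the defendant can get 252.5592 next round, worth 0.51 × 252.5592 = 128.805192 now; the plaintiff offers that and keeps 371.194808.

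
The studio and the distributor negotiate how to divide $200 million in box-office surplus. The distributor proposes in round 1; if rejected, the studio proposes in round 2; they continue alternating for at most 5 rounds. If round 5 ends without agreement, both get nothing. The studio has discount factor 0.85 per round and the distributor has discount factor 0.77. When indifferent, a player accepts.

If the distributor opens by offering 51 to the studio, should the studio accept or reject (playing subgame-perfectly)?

Reject

Work out the studio's continuation value if the offer is rejected.
Round 5 (the distributor proposes): rejection yields 0 for the studio; the distributor offers 0 and keeps 200.
Round 4 (the studio proposes): the distributor can get 200 next round, worth 0.77 × 200 = 154 now. The studio offers 154 and keeps 200 − 154 = 46.
Round 3 (the distributor proposes): the studio can get 46 next round, worth 0.85 × 46 = 39.1 now; the distributor offers that and keeps 160.9.
Round 2 (the studio proposes): the distributor can get 160.9 next round, worth 0.77 × 160.9 = 123.893 now, so the studio offers 123.893, keeping 76.107.
So by rejecting in round 1, the studio gets 76.107 next round, worth 0.85 × 76.107 = 64.69095 now.
Offer 51 < 64.69095, so the studio rejects.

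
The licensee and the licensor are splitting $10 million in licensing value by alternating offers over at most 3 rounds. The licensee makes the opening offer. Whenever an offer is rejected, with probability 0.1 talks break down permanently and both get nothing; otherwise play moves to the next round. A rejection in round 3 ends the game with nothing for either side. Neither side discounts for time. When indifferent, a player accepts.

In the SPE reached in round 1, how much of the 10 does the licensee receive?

9.1

By backward induction:
Round 3 (the licensee proposes): the licensor will accept anything ≥ 0, so the licensee offers 0 and keeps 10.
Round 2 (the licensor proposes): rejecting gives the licensee an expected 0.9 × 10 = 9; the licensor offers that and keeps 1.
Round 1 (the licensee proposes): rejecting gives the licensor an expected 0.9 × 1 = 0.9; the licensee offers that and keeps 9.1.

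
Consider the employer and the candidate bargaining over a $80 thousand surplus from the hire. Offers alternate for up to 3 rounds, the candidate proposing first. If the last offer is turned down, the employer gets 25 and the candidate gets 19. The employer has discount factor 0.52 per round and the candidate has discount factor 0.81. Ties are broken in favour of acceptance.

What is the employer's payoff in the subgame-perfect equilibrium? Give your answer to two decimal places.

18.43

Round 3 (the candidate proposes): the employer gets 25 if talks fail, so the candidate offers 25 and keeps 55.
Round 2 (the employer proposes): the candidate can get 55 next round, worth 0.81 × 55 = 44.55 now, so the employer offers 44.55, keeping 35.45.
Round 1 (the candidate proposes): the employer can get 35.45 next round, worth 0.52 × 35.45 = 18.434 now; the candidate offers that and keeps 61.566.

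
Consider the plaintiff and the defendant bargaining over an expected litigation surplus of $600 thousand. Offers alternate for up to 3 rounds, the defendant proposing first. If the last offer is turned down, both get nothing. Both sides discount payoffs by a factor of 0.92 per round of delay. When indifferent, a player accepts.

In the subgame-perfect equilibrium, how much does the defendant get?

555.84

Round 3 (the defendant proposes): rejection yields 0 for the plaintiff; the defendant offers 0 and keeps 600.
Round 2 (the plaintiff proposes): the defendant can get 600 next round, worth 0.92 × 600 = 552 now, so the plaintiff offers 552, keeping 48.
Round 1 (the defendant proposes): the plaintiff can get 48 next round, worth 0.92 × 48 = 44.16 now. The defendant offers 44.16 and keeps 600 − 44.16 = 555.84.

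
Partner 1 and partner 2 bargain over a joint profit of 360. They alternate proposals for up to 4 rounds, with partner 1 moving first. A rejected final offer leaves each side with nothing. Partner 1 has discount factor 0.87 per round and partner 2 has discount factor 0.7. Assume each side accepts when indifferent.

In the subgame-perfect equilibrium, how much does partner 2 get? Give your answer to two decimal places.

186.23

Round 4 (partner 2 proposes): partner 1 will accept anything ≥ 0, so partner 2 offers 0 and keeps 360.
Round 3 (partner 1 proposes): partner 2 can get 360 next round, worth 0.7 × 360 = 252 now; partner 1 offers that and keeps 108.
Round 2 (partner 2 proposes): partner 1 can get 108 next round, worth 0.87 × 108 = 93.96 now; partner 2 offers that and keeps 266.04.
Round 1 (partner 1 proposes): partner 2 can get 266.04 next round, worth 0.7 × 266.04 = 186.228 now; partner 1 offers that and keeps 173.772.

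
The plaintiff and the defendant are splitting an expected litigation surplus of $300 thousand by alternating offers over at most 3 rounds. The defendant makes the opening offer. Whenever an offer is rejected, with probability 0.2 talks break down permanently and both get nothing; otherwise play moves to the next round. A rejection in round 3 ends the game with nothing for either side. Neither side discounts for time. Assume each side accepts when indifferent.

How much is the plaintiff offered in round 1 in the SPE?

48

Round 3 (the defendant proposes): the plaintiff will accept anything ≥ 0, so the defendant offers 0 and keeps 300.
Round 2 (the plaintiff proposes): rejecting gives the defendant an expected 0.8 × 300 = 240; the plaintiff offers that and keeps 60.
Round 1 (the defendant proposes): rejecting gives the plaintiff an expected 0.8 × 60 = 48; the defendant offers that and keeps 252.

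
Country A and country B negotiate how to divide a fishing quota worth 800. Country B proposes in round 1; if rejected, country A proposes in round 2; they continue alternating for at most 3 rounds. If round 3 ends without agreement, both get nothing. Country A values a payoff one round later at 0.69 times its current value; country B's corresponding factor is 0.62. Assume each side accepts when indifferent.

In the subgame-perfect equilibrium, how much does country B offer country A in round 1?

209.76

Round 3 (country B proposes): country A will accept anything ≥ 0, so country B offers 0 and keeps 800.
Round 2 (country A proposes): country B can get 800 next round, worth 0.62 × 800 = 496 now, so country A offers 496, keeping 304.
Round 1 (country B proposes): country A can get 304 next round, worth 0.69 × 304 = 209.76 now; country B offers that and keeps 590.24.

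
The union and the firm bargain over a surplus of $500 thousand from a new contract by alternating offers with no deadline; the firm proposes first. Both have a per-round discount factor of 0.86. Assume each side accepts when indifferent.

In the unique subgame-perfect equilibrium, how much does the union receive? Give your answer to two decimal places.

231.18

When the firm proposes, the union accepts any offer worth at least 0.86 times what the union would get by proposing next round; and vice versa.
This gives x = 500 − 0.86y and y = 500 − 0.86x, where x and y are each side's share when it proposes.
Hence (1 − 0.86·0.86)x = 500(1 − 0.86), i.e. 0.2604·x = 70.
x ≈ 268.8172; the union's share is 500 − x ≈ 231.1828.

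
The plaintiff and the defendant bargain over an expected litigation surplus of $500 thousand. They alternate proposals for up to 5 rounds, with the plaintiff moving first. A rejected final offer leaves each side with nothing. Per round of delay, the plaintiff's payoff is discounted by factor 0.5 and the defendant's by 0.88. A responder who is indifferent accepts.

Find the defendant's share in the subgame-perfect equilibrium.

316.8

Round 5 (the plaintiff proposes): rejection yields 0 for the defendant; the plaintiff offers 0 and keeps 500.
Round 4 (the defendant proposes): the plaintiff can get 500 next round, worth 0.5 × 500 = 250 now, so the defendant offers 250, keeping 250.
Round 3 (the plaintiff proposes): the defendant can get 250 next round, worth 0.88 × 250 = 220 now. The plaintiff offers 220 and keeps 500 − 220 = 280.
Round 2 (the defendant proposes): the plaintiff can get 280 next round, worth 0.5 × 280 = 140 now; the defendant offers that and keeps 360.
Round 1 (the plaintiff proposes): the defendant can get 360 next round, worth 0.88 × 360 = 316.8 now; the plaintiff offers that and keeps 183.2.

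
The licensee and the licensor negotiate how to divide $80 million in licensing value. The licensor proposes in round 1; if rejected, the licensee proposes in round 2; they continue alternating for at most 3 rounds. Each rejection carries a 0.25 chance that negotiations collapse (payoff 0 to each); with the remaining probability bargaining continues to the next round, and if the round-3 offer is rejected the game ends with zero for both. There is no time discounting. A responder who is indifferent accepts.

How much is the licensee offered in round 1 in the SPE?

By backward induction:
Round 3 (the licensor proposes): the licensee will accept anything ≥ 0, so the licensor offers 0 and keeps 80.
Round 2 (the licensee proposes): rejecting gives the licensor an expected 0.75 × 80 = 60; the licensee offers that and keeps 20.
Round 1 (the licensor proposes): rejecting gives the licensee an expected 0.75 × 20 = 15. The licensor offers 15 and keeps 80 − 15 = 65.

15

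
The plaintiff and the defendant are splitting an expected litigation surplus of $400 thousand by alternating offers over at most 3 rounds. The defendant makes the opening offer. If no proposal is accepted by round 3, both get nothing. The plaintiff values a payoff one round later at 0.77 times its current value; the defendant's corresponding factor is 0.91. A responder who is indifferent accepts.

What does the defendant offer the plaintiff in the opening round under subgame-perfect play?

Round 3 (the defendant proposes): rejection yields 0 for the plaintiff; the defendant offers 0 and keeps 400.
Round 2 (the plaintiff proposes): the defendant can get 400 next round, worth 0.91 × 400 = 364 now; the plaintiff offers that and keeps 36.
Round 1 (the defendant proposes): the plaintiff can get 36 next round, worth 0.77 × 36 = 27.72 now. The defendant offers 27.72 and keeps 400 − 27.72 = 372.28.

27.72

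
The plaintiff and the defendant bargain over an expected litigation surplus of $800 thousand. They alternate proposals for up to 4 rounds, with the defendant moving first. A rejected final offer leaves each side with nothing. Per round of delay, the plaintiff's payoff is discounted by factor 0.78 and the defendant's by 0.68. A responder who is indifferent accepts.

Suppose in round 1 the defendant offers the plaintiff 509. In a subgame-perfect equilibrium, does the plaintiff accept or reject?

Round 4 (the plaintiff proposes): the defendant will accept anything ≥ 0, so the plaintiff offers 0 and keeps 800.
Round 3 (the defendant proposes): the plaintiff can get 800 next round, worth 0.78 × 800 = 624 now; the defendant offers that and keeps 176.
Round 2 (the plaintiff proposes): the defendant can get 176 next round, worth 0.68 × 176 = 119.68 now. The plaintiff offers 119.68 and keeps 800 − 119.68 = 680.32.
So by rejecting in round 1, the plaintiff gets 680.32 next round, worth 0.78 × 680.32 = 530.6496 now.
Offer 509 < 530.6496, so the plaintiff rejects.

Reject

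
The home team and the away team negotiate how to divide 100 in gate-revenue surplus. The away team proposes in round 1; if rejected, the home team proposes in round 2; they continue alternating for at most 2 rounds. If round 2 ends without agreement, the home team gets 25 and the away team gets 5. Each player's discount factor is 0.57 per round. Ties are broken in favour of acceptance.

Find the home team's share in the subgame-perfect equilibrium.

54.15

Round 2 (the home team proposes): the away team gets 5 if talks fail, so the home team offers 5 and keeps 95.
Round 1 (the away team proposes): the home team can get 95 next round, worth 0.57 × 95 = 54.15 now; the away team offers that and keeps 45.85.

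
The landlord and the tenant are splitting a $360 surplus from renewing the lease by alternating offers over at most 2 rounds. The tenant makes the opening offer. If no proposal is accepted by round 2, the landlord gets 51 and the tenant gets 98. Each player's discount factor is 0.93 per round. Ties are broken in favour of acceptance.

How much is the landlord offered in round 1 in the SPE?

Round 2 (the landlord proposes): the tenant gets 98 if talks fail, so the landlord offers 98 and keeps 262.
Round 1 (the tenant proposes): the landlord can get 262 next round, worth 0.93 × 262 = 243.66 now. The tenant offers 243.66 and keeps 360 − 243.66 = 116.34.

243.66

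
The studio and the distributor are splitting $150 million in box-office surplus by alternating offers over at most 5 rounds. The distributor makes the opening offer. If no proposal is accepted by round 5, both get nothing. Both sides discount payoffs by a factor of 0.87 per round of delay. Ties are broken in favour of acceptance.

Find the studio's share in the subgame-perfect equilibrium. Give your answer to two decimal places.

Round 5 (the distributor proposes): the studio will accept anything ≥ 0, so the distributor offers 0 and keeps 150.
Round 4 (the studio proposes): the distributor can get 150 next round, worth 0.87 × 150 = 130.5 now; the studio offers that and keeps 19.5.
Round 3 (the distributor proposes): the studio can get 19.5 next round, worth 0.87 × 19.5 = 16.965 now. The distributor offers 16.965 and keeps 150 − 16.965 = 133.035.
Round 2 (the studio proposes): the distributor can get 133.035 next round, worth 0.87 × 133.035 = 115.74045 now, so the studio offers 115.74045, keeping 34.25955.
Round 1 (the distributor proposes): the studio can get 34.25955 next round, worth 0.87 × 34.25955 = 29.8058085 now, so the distributor offers 29.8058085, keeping 120.1941915.

29.81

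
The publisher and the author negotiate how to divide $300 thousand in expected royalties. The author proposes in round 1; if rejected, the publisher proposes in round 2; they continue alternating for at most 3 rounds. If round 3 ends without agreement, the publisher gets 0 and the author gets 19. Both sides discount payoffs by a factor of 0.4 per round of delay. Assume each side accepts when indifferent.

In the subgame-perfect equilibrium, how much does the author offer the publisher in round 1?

72

Round 3 (the author proposes): rejection yields 0 for the publisher; the author offers 0 and keeps 300.
Round 2 (the publisher proposes): the author can get 300 next round, worth 0.4 × 300 = 120 now. The publisher offers 120 and keeps 300 − 120 = 180.
Round 1 (the author proposes): the publisher can get 180 next round, worth 0.4 × 180 = 72 now; the author offers that and keeps 228.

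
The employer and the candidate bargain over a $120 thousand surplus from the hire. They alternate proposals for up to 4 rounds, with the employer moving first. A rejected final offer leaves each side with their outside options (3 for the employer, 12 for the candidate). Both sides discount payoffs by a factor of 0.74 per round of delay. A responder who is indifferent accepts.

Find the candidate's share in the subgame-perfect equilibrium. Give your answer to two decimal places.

70.50

Solve by backward induction from round 4.
Round 4 (the candidate proposes): the employer gets 3 if talks fail, so the candidate offers 3 and keeps 117.
Round 3 (the employer proposes): the candidate can get 117 next round, worth 0.74 × 117 = 86.58 now. The employer offers 86.58 and keeps 120 − 86.58 = 33.42.
Round 2 (the candidate proposes): the employer can get 33.42 next round, worth 0.74 × 33.42 = 24.7308 now; the candidate offers that and keeps 95.2692.
Round 1 (the employer proposes): the candidate can get 95.2692 next round, worth 0.74 × 95.2692 = 70.499208 now; the employer offers that and keeps 49.500792.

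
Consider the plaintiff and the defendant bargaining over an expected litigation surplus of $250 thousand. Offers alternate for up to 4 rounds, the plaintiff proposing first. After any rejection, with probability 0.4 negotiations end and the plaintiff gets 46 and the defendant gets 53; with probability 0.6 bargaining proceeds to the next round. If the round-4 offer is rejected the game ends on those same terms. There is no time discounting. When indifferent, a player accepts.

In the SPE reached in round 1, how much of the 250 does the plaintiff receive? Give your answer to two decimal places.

By backward induction:
Round 4 (the defendant proposes): the plaintiff gets 46 if talks fail, so the defendant offers 46 and keeps 204.
Round 3 (the plaintiff proposes): rejecting gives the defendant an expected 0.6 × 204 + 0.4 × 53 = 143.6; the plaintiff offers that and keeps 106.4.
Round 2 (the defendant proposes): rejecting gives the plaintiff an expected 0.6 × 106.4 + 0.4 × 46 = 82.24; the defendant offers that and keeps 167.76.
Round 1 (the plaintiff proposes): rejecting gives the defendant an expected 0.6 × 167.76 + 0.4 × 53 = 121.856. The plaintiff offers 121.856 and keeps 250 − 121.856 = 128.144.

128.14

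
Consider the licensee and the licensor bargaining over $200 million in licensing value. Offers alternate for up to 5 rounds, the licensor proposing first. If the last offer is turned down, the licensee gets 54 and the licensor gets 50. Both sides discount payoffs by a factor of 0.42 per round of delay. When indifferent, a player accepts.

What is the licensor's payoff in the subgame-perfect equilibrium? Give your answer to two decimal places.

By backward induction:
Round 5 (the licensor proposes): the licensee gets 54 if talks fail, so the licensor offers 54 and keeps 146.
Round 4 (the licensee proposes): the licensor can get 146 next round, worth 0.42 × 146 = 61.32 now; the licensee offers that and keeps 138.68.
Round 3 (the licensor proposes): the licensee can get 138.68 next round, worth 0.42 × 138.68 = 58.2456 now, so the licensor offers 58.2456, keeping 141.7544.
Round 2 (the licensee proposes): the licensor can get 141.7544 next round, worth 0.42 × 141.7544 = 59.536848 now. The licensee offers 59.536848 and keeps 200 − 59.536848 = 140.463152.
Round 1 (the licensor proposes): the licensee can get 140.463152 next round, worth 0.42 × 140.463152 = 58.99452384 now, so the licensor offers 58.99452384, keeping 141.00547616.

141.01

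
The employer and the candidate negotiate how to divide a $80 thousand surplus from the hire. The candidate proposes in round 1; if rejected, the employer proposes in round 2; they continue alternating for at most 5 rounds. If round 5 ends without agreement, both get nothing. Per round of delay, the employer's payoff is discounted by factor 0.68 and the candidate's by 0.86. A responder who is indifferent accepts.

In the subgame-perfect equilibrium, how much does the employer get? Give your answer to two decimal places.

12.07

Round 5 (the candidate proposes): the employer will accept anything ≥ 0, so the candidate offers 0 and keeps 80.
Round 4 (the employer proposes): the candidate can get 80 next round, worth 0.86 × 80 = 68.8 now, so the employer offers 68.8, keeping 11.2.
Round 3 (the candidate proposes): the employer can get 11.2 next round, worth 0.68 × 11.2 = 7.616 now, so the candidate offers 7.616, keeping 72.384.
Round 2 (the employer proposes): the candidate can get 72.384 next round, worth 0.86 × 72.384 = 62.25024 now; the employer offers that and keeps 17.74976.
Round 1 (the candidate proposes): the employer can get 17.74976 next round, worth 0.68 × 17.74976 = 12.0698368 now; the candidate offers that and keeps 67.9301632.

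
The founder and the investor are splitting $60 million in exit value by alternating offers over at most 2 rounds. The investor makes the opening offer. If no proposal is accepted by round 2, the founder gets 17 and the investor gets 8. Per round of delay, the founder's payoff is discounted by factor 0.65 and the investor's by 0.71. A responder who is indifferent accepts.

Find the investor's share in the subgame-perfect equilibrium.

26.2

By backward induction:
Round 2 (the founder proposes): the investor gets 8 if talks fail, so the founder offers 8 and keeps 52.
Round 1 (the investor proposes): the founder can get 52 next round, worth 0.65 × 52 = 33.8 now; the investor offers that and keeps 26.2.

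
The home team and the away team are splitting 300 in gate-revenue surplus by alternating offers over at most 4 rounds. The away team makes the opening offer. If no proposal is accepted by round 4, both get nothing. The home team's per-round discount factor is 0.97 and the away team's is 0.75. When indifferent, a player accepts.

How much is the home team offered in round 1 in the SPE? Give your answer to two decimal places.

284.45

Round 4 (the home team proposes): the away team will accept anything ≥ 0, so the home team offers 0 and keeps 300.
Round 3 (the away team proposes): the home team can get 300 next round, worth 0.97 × 300 = 291 now, so the away team offers 291, keeping 9.
Round 2 (the home team proposes): the away team can get 9 next round, worth 0.75 × 9 = 6.75 now; the home team offers that and keeps 293.25.
Round 1 (the away team proposes): the home team can get 293.25 next round, worth 0.97 × 293.25 = 284.4525 now, so the away team offers 284.4525, keeping 15.5475.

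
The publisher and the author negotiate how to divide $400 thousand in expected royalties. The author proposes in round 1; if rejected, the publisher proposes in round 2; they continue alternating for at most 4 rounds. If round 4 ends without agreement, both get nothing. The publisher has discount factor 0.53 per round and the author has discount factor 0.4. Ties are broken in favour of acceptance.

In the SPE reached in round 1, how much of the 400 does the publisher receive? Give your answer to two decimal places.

172.14

Round 4 (the publisher proposes): the author will accept anything ≥ 0, so the publisher offers 0 and keeps 400.
Round 3 (the author proposes): the publisher can get 400 next round, worth 0.53 × 400 = 212 now; the author offers that and keeps 188.
Round 2 (the publisher proposes): the author can get 188 next round, worth 0.4 × 188 = 75.2 now, so the publisher offers 75.2, keeping 324.8.
Round 1 (the author proposes): the publisher can get 324.8 next round, worth 0.53 × 324.8 = 172.144 now, so the author offers 172.144, keeping 227.856.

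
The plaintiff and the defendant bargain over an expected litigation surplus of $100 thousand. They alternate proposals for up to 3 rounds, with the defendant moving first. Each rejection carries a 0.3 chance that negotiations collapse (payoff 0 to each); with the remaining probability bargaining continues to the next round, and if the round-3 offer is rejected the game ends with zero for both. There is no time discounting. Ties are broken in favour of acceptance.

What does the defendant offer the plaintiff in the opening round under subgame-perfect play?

By backward induction:
Round 3 (the defendant proposes): rejection yields 0 for the plaintiff; the defendant offers 0 and keeps 100.
Round 2 (the plaintiff proposes): rejecting gives the defendant an expected 0.7 × 100 = 70, so the plaintiff offers 70, keeping 30.
Round 1 (the defendant proposes): rejecting gives the plaintiff an expected 0.7 × 30 = 21. The defendant offers 21 and keeps 100 − 21 = 79.

21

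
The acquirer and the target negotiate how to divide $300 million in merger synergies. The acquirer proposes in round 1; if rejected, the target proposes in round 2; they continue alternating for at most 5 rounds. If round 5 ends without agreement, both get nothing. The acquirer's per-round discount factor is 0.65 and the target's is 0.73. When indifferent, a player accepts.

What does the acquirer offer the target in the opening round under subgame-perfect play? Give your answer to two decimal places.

113.02

By backward induction:
Round 5 (the acquirer proposes): rejection yields 0 for the target; the acquirer offers 0 and keeps 300.
Round 4 (the target proposes): the acquirer can get 300 next round, worth 0.65 × 300 = 195 now, so the target offers 195, keeping 105.
Round 3 (the acquirer proposes): the target can get 105 next round, worth 0.73 × 105 = 76.65 now. The acquirer offers 76.65 and keeps 300 − 76.65 = 223.35.
Round 2 (the target proposes): the acquirer can get 223.35 next round, worth 0.65 × 223.35 = 145.1775 now. The target offers 145.1775 and keeps 300 − 145.1775 = 154.8225.
Round 1 (the acquirer proposes): the target can get 154.8225 next round, worth 0.73 × 154.8225 = 113.020425 now. The acquirer offers 113.020425 and keeps 300 − 113.020425 = 186.979575.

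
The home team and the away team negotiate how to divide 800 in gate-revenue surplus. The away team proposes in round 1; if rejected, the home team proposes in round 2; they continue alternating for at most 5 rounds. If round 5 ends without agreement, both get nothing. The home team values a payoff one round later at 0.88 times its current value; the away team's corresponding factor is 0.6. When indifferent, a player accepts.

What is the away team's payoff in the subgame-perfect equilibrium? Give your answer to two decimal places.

369.72

Round 5 (the away team proposes): the home team will accept anything ≥ 0, so the away team offers 0 and keeps 800.
Round 4 (the home team proposes): the away team can get 800 next round, worth 0.6 × 800 = 480 now; the home team offers that and keeps 320.
Round 3 (the away team proposes): the home team can get 320 next round, worth 0.88 × 320 = 281.6 now. The away team offers 281.6 and keeps 800 − 281.6 = 518.4.
Round 2 (the home team proposes): the away team can get 518.4 next round, worth 0.6 × 518.4 = 311.04 now, so the home team offers 311.04, keeping 488.96.
Round 1 (the away team proposes): the home team can get 488.96 next round, worth 0.88 × 488.96 = 430.2848 now; the away team offers that and keeps 369.7152.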